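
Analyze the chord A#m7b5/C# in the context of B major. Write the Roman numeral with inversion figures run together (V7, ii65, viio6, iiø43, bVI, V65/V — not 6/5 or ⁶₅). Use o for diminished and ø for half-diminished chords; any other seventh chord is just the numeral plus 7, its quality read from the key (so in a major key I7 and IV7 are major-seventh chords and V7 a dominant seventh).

The pitches A#-C#-E-G# form a half-diminished seventh chord rooted on A#.
In B major, A# is the leading tone; the diatonic half-diminished seventh chord there is viiø7.
With C# in the bass the chord is in first inversion, so the figured bass is 65.

viiø65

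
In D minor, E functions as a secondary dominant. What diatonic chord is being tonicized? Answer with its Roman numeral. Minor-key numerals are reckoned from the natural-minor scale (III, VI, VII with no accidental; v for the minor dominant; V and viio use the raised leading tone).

V

The chord is a major triad on E.
A dominant resolves down a perfect fifth: E → A. In D minor, A is scale degree 5, i.e. V.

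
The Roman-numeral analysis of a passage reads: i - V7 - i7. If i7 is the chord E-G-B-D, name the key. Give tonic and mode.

E minor

The chord Em7 is a minor seventh chord rooted on E; its label is i7.
If E is scale degree 1 and the mode makes that degree carry a minor seventh chord, the tonic is E and the mode is minor.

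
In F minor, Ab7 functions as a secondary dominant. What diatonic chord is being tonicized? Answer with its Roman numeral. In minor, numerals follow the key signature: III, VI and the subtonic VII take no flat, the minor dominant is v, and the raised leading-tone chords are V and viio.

VI

The chord is a dominant seventh chord on Ab.
A dominant resolves down a perfect fifth: Ab → Db. In F minor, Db is scale degree 6, i.e. VI.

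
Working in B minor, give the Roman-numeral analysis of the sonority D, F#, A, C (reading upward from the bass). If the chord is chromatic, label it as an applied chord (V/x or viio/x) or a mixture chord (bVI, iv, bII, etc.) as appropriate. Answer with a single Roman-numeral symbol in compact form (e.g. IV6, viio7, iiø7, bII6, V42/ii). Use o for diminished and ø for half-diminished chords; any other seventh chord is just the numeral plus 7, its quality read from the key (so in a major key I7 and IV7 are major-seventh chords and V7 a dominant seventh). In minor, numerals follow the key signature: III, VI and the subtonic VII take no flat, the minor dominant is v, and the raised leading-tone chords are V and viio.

The pitches D-F#-A-C form a dominant seventh chord rooted on D.
D is not a diatonic chord root with this quality in B minor, but it lies a perfect fifth above G (VI), so the chord functions as an applied dominant of VI.

V7/VI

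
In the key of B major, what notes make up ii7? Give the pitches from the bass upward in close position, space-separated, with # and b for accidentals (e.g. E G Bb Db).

In B major, the supertonic is C#, and the diatonic chord built there is a minor seventh chord.
That chord is spelled C#-E-G#-B.

C# E G# B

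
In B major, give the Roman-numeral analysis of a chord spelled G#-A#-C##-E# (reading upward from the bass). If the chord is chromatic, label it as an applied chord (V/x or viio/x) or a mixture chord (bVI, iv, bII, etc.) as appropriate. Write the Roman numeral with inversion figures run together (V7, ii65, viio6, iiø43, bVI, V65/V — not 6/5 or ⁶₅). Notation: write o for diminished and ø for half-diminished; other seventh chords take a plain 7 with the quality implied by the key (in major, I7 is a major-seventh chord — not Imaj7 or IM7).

Stacked in thirds the chord is A#-C##-E#-G#: a dominant seventh chord on A#.
A# is not a diatonic chord root with this quality in B major, but it lies a perfect fifth above D# (iii), so the chord functions as an applied dominant of iii.
With G# in the bass the chord is in third inversion, so the figured bass is 42.

V42/iii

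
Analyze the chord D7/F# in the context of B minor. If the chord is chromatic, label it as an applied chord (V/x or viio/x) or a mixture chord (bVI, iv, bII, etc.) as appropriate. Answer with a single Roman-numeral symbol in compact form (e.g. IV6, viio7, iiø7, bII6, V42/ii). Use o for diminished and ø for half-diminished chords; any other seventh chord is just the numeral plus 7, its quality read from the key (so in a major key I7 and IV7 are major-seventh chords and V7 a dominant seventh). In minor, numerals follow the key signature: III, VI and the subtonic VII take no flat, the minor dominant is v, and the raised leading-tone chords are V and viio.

V65/VI

The pitches D-F#-A-C form a dominant seventh chord rooted on D.
D is not a diatonic chord root with this quality in B minor, but it lies a perfect fifth above G (VI), so the chord functions as an applied dominant of VI.
With F# in the bass the chord is in first inversion, so the figured bass is 65.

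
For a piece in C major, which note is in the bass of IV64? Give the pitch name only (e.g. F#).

IV in C major has root F; the chord is F-A-C.
The figure 64 means second inversion — the fifth is in the bass.

C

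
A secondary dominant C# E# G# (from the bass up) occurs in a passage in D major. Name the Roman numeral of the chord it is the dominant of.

iii

The chord is a major triad on C#.
A dominant resolves down a perfect fifth: C# → F#. In D major, F# is scale degree 3, i.e. iii.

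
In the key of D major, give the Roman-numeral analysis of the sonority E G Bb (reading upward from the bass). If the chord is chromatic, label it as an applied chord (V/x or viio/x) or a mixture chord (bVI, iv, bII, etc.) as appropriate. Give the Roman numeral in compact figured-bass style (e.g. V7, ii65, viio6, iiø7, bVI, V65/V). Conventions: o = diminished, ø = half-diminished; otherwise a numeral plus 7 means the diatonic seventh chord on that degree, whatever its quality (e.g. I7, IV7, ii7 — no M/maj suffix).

The pitches E-G-Bb form a diminished triad rooted on E.
E is the second degree of D major. This is the diminished supertonic triad, borrowed from the parallel minor.

iio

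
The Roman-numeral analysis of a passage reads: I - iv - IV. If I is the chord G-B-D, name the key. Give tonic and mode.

G major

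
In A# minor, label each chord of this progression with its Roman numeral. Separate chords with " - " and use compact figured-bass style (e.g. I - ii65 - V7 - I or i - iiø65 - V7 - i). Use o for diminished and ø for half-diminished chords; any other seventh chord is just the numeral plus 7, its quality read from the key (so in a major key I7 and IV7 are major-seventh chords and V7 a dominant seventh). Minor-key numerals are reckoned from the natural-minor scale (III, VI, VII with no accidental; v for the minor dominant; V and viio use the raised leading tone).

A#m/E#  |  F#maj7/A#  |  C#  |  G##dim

i64 - VI65 - III - viio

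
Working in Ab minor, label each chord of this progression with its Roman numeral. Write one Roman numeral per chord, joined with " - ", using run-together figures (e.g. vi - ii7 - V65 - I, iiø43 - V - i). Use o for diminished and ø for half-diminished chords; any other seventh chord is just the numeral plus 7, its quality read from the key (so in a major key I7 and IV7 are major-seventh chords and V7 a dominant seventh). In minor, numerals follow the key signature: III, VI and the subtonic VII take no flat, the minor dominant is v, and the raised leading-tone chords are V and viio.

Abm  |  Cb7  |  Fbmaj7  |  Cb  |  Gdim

i - V7/VI - VI7 - III - viio

Abm: minor triad on Ab = scale degree 1 → i.
Cb7: a dominant seventh chord on Cb, the applied dominant of VI → V7/VI.
Fbmaj7: root Fb is the submediant; major seventh chord there is VI7.
Cb has root Cb, degree 3 in Ab minor, so III.
Gdim: diminished triad on G = scale degree 7 → viio.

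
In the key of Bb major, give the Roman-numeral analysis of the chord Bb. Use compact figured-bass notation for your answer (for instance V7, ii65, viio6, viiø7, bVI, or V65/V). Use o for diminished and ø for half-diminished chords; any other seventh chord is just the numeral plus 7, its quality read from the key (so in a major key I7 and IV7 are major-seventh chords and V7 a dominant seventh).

The pitches Bb-D-F form a major triad rooted on Bb.
Bb is scale degree 1 in Bb major, and a major triad on that degree is written I.

I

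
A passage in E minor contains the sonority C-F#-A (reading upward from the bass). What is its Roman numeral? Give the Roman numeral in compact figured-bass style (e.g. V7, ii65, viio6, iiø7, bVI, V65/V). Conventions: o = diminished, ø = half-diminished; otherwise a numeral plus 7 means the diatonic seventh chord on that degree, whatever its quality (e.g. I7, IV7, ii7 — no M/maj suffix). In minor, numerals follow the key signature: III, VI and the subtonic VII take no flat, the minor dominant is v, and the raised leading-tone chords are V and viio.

iio64

Stacked in thirds the chord is F#-A-C: a diminished triad on F#.
In E minor, F# is the supertonic; the diatonic diminished triad there is iio.
With C in the bass the chord is in second inversion, so the figured bass is 64.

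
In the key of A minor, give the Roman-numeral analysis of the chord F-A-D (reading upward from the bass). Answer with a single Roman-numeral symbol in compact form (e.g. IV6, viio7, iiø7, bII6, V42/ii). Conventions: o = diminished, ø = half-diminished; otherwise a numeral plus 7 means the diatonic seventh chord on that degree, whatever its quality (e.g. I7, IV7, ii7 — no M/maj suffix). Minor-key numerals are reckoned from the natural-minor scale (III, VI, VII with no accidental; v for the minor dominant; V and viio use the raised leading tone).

iv6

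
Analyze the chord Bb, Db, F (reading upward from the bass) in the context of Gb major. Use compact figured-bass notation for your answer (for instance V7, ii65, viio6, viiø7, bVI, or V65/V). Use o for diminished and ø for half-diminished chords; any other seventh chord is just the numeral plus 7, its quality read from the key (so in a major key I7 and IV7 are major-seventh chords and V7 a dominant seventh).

iii

The pitches Bb-Db-F form a minor triad rooted on Bb.
In Gb major, Bb is the mediant; the diatonic minor triad there is iii.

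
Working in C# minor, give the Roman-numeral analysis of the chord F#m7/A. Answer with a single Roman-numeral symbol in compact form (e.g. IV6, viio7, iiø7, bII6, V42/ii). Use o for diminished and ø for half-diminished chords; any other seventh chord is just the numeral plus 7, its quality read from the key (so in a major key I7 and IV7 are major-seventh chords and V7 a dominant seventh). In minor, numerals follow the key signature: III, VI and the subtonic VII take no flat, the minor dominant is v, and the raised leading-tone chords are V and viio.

iv65

The pitches F#-A-C#-E form a minor seventh chord rooted on F#.
In C# minor, F# is the subdominant; the diatonic minor seventh chord there is iv7.
With A in the bass the chord is in first inversion, so the figured bass is 65.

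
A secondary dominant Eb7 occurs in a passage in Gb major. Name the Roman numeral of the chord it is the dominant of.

ii

The chord is a dominant seventh chord on Eb.
A dominant resolves down a perfect fifth: Eb → Ab. In Gb major, Ab is scale degree 2, i.e. ii.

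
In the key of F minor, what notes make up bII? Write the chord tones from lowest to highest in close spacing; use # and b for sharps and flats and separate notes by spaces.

Scale degree 2 in F minor is G; lowering it a half step gives Gb. bII is the Neapolitan chord — a major triad on the lowered second degree.
So the chord is Gb-Bb-Db.

Gb Bb Db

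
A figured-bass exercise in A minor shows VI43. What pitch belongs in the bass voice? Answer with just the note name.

C

VI in A minor has root F; the chord is F-A-C-E.
The figure 43 means second inversion — the fifth is in the bass.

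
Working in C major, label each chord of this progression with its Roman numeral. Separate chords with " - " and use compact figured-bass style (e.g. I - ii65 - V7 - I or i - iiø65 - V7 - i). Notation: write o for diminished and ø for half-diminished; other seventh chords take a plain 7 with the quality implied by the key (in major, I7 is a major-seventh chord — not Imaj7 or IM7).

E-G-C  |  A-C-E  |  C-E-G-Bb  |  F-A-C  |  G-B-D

E-G-C: major triad on C = scale degree 1 → I6.
A-C-E: root A is the submediant; minor triad there is vi.
C-E-G-Bb: a dominant seventh chord on C, the applied dominant of IV → V7/IV.
F-A-C has root F, degree 4 in C major, so IV.
G-B-D has root G, degree 5 in C major, so V.

I6 - vi - V7/IV - IV - V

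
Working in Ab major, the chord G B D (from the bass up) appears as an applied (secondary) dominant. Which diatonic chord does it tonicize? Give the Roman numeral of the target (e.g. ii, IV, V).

iii

The chord is a major triad on G.
A dominant resolves down a perfect fifth: G → C. In Ab major, C is scale degree 3, i.e. iii.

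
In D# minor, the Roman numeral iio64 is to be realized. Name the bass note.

B

iio in D# minor has root E#; the chord is E#-G#-B.
The figure 64 means second inversion — the fifth is in the bass.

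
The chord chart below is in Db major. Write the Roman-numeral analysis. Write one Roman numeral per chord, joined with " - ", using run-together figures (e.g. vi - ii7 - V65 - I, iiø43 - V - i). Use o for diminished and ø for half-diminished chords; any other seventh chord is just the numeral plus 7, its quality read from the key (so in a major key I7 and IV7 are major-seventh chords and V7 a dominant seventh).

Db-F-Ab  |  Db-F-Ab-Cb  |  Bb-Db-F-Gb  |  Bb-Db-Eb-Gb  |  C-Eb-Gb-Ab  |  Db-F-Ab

I - V7/IV - IV65 - ii43 - V65 - I

Db-F-Ab has root Db, degree 1 in Db major, so I.
Db-F-Ab-Cb: chromatic; Db is V of IV, so V7/IV.
Bb-Db-F-Gb: major seventh chord on Gb = scale degree 4 → IV65.
Bb-Db-Eb-Gb: minor seventh chord on Eb = scale degree 2 → ii43.
C-Eb-Gb-Ab: root Ab is the dominant; dominant seventh chord there is V65.
Db-F-Ab: root Db is the tonic; major triad there is I.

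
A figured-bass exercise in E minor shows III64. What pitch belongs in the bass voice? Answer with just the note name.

D

III in E minor has root G; the chord is G-B-D.
The figure 64 means second inversion — the fifth is in the bass.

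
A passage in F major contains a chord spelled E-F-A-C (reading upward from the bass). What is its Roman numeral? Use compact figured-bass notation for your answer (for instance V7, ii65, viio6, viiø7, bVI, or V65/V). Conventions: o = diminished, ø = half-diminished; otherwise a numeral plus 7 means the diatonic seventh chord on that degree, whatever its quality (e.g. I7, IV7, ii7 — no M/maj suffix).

Stacked in thirds the chord is F-A-C-E: a major seventh chord on F.
In F major, F is the tonic; the diatonic major seventh chord there is I7.
With E in the bass the chord is in third inversion, so the figured bass is 42.

I42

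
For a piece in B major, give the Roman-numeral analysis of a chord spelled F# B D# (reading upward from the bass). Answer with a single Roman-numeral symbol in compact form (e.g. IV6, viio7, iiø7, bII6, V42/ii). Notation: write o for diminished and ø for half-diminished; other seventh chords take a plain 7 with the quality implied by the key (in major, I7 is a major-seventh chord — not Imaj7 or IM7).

I64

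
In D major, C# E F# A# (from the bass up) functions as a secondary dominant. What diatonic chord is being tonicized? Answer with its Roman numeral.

vi

The chord is a dominant seventh chord on F#.
A dominant resolves down a perfect fifth: F# → B. In D major, B is scale degree 6, i.e. vi.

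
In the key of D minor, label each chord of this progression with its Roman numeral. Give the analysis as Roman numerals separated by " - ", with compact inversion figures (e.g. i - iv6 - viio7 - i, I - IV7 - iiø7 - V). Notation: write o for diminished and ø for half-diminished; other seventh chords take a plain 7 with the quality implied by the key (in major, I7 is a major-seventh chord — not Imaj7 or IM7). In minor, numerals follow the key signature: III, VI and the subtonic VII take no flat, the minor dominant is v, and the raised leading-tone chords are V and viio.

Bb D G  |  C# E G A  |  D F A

Bb-D-G: minor triad on G = scale degree 4 → iv6.
C#-E-G-A: root A is the dominant; dominant seventh chord there is V65.
D-F-A: root D is the tonic; minor triad there is i.

iv6 - V65 - i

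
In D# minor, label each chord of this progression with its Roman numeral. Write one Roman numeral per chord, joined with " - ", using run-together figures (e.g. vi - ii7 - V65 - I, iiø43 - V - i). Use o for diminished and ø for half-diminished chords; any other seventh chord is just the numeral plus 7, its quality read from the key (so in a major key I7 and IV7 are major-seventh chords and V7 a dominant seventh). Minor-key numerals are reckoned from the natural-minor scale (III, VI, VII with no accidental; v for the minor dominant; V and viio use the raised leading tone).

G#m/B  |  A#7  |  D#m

iv6 - V7 - i

G#m/B: minor triad on G# = scale degree 4 → iv6.
A#7: dominant seventh chord on A# = scale degree 5 → V7.
D#m has root D#, degree 1 in D# minor, so i.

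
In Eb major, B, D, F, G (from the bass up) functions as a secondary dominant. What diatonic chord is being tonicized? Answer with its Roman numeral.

The chord is a dominant seventh chord on G.
A dominant resolves down a perfect fifth: G → C. In Eb major, C is scale degree 6, i.e. vi.

vi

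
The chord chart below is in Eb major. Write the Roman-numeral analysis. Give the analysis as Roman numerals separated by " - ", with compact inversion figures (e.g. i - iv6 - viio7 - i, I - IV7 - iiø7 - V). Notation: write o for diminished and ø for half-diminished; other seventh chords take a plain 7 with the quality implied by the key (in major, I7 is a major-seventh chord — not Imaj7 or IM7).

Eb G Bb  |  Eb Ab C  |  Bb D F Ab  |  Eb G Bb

Eb-G-Bb: major triad on Eb = scale degree 1 → I.
Eb-Ab-C: major triad on Ab = scale degree 4 → IV64.
Bb-D-F-Ab: root Bb is the dominant; dominant seventh chord there is V7.
Eb-G-Bb: major triad on Eb = scale degree 1 → I.

I - IV64 - V7 - I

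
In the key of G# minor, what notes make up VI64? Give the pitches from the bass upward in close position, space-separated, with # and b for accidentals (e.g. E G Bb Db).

In G# minor, the sixth degree is E, and the diatonic chord built there is a major triad.
That chord is spelled E-G#-B.
With the 64 figure the chord is in second inversion; from the bass B upward in close position it reads B-E-G#.

B E G#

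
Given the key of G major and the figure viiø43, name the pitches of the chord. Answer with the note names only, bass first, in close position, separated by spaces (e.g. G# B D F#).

The numeral's case and figure indicate a half-diminished seventh chord. In G major its root, the seventh degree, is F#.
Stacking thirds from F# gives F#-A-C-E.
The figured bass 43 indicates second inversion, placing the fifth (C) in the bass: C-E-F#-A.

C E F# A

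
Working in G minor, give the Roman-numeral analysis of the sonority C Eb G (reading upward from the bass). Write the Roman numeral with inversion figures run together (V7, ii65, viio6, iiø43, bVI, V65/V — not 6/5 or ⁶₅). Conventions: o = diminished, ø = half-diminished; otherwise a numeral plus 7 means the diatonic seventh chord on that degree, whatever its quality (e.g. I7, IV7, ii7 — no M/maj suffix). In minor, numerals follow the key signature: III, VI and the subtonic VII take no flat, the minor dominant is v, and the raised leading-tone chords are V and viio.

iv

Stacked in thirds the chord is C-Eb-G: a minor triad on C.
In G minor, C is the subdominant; the diatonic minor triad there is iv.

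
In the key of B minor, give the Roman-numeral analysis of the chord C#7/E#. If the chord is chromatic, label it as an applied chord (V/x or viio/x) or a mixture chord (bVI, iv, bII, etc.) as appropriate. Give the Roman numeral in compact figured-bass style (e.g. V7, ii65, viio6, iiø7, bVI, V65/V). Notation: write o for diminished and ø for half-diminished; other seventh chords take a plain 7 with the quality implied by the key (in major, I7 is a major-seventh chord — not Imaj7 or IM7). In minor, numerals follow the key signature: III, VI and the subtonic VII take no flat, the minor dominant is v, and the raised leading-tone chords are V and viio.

Stacked in thirds the chord is C#-E#-G#-B: a dominant seventh chord on C#.
C# is not a diatonic chord root with this quality in B minor, but it lies a perfect fifth above F# (V), so the chord functions as an applied dominant of V.
With E# in the bass the chord is in first inversion, so the figured bass is 65.

V65/V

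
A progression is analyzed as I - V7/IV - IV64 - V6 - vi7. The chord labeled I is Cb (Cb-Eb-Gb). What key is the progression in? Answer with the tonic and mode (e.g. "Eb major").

Cb major

The chord Cb is a major triad rooted on Cb; its label is I.
If Cb is scale degree 1 and the mode makes that degree carry a major triad, the tonic is Cb and the mode is major.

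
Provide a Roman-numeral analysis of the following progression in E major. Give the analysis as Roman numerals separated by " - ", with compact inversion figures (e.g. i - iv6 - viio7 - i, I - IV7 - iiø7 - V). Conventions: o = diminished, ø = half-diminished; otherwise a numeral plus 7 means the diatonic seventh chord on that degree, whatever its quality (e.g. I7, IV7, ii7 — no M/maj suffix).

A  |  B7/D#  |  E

A: root A is the subdominant; major triad there is IV.
B7/D# has root B, degree 5 in E major, so V65.
E: major triad on E = scale degree 1 → I.

IV - V65 - I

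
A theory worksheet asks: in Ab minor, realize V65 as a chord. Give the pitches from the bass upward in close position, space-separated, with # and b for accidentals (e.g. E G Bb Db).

G Bb Db Eb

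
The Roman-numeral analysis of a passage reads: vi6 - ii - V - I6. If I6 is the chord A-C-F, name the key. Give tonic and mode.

F major

The anchor chord is a major triad on F, labeled I6.
If F is scale degree 1 and the mode makes that degree carry a major triad, the tonic is F and the mode is major.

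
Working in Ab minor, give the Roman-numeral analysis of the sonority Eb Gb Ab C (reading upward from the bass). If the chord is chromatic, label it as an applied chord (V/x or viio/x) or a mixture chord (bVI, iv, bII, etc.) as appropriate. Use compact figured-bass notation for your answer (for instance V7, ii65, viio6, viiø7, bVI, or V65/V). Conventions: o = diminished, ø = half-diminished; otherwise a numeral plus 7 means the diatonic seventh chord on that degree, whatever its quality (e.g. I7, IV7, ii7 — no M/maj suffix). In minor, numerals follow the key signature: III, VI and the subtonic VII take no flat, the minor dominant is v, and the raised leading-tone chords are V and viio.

V43/iv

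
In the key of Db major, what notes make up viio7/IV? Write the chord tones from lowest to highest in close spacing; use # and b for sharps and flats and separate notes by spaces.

F Ab Cb Ebb

viio7/IV is a secondary leading-tone chord. The target IV is Gb in Db major; the applied chord is rooted a semitone below, on F.
Building a fully diminished seventh chord on F gives F-Ab-Cb-Ebb.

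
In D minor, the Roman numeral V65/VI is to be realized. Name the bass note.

A

The applied chord V65/VI is rooted on F: F-A-C-Eb.
The figure 65 means first inversion — the third is in the bass.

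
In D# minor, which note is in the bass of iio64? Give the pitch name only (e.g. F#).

B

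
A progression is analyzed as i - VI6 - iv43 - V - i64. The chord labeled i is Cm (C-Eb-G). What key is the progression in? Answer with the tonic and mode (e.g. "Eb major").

The chord Cm is a minor triad rooted on C; its label is i.
If C is scale degree 1 and the mode makes that degree carry a minor triad, the tonic is C and the mode is minor.

C minor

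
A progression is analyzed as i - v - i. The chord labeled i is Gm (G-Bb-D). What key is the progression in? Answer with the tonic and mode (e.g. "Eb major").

The chord Gm is a minor triad rooted on G; its label is i.
If G is scale degree 1 and the mode makes that degree carry a minor triad, the tonic is G and the mode is minor.

G minor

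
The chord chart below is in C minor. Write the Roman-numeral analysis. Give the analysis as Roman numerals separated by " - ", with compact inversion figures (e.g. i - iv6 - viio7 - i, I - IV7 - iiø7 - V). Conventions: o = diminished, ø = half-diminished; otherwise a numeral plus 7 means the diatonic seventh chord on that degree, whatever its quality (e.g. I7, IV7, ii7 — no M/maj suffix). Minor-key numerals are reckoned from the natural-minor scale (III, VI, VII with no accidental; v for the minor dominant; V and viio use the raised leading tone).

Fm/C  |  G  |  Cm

iv64 - V - i

Fm/C has root F, degree 4 in C minor, so iv64.
G: root G is the dominant; major triad there is V.
Cm: minor triad on C = scale degree 1 → i.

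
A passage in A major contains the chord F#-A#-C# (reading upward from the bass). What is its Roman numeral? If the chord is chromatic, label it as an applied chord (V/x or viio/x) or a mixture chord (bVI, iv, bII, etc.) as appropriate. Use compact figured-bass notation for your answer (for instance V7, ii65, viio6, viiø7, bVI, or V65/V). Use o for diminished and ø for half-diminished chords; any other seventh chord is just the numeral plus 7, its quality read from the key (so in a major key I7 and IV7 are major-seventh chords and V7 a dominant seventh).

V/ii

Stacked in thirds the chord is F#-A#-C#: a major triad on F#.
F# is not a diatonic chord root with this quality in A major, but it lies a perfect fifth above B (ii), so the chord functions as an applied dominant of ii.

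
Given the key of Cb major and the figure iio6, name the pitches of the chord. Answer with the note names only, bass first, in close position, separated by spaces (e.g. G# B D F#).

iio6 is the diminished supertonic triad, borrowed from the parallel minor. In Cb major that root is Db.
So the chord is Db-Fb-Abb.
The figured bass 6 indicates first inversion, placing the third (Fb) in the bass: Fb-Abb-Db.

Fb Abb Db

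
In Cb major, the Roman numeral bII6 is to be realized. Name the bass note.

bII in Cb major has root Dbb; the chord is Dbb-Fb-Abb.
The figure 6 means first inversion — the third is in the bass.

Fb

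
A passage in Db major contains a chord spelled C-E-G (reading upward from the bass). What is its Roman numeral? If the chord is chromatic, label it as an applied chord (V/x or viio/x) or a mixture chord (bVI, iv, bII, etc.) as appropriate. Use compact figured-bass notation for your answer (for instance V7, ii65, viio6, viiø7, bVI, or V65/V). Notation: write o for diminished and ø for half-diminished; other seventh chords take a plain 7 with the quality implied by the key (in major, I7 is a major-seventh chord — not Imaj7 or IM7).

Stacked in thirds the chord is C-E-G: a major triad on C.
C is not a diatonic chord root with this quality in Db major, but it lies a perfect fifth above F (iii), so the chord functions as an applied dominant of iii.

V/iii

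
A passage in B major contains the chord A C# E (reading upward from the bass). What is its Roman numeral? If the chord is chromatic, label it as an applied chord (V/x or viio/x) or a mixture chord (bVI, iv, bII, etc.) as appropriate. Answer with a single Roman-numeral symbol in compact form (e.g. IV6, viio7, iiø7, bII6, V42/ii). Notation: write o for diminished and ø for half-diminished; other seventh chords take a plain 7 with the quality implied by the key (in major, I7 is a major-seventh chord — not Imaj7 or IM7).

bVII

Stacked in thirds the chord is A-C#-E: a major triad on A.
A is the lowered seventh degree of B major (diatonic 7 would be A#). This is a major triad on the lowered seventh degree (the subtonic), borrowed from the parallel minor.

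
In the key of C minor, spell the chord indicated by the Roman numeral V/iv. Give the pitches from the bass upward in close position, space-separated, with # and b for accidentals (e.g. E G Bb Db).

V/iv is a secondary dominant — the dominant triad of iv. iv in C minor is F, so the applied chord's root is C, a perfect fifth above.
Building a major triad on C gives C-E-G.

C E G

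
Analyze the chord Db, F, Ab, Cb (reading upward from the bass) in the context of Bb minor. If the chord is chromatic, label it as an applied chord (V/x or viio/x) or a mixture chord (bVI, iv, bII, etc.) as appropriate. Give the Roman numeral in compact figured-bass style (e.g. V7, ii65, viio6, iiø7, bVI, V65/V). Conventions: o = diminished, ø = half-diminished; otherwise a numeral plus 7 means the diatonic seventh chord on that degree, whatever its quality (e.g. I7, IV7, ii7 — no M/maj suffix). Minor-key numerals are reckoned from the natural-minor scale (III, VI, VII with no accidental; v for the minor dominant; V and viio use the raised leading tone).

V7/VI

The pitches Db-F-Ab-Cb form a dominant seventh chord rooted on Db.
Db is not a diatonic chord root with this quality in Bb minor, but it lies a perfect fifth above Gb (VI), so the chord functions as an applied dominant of VI.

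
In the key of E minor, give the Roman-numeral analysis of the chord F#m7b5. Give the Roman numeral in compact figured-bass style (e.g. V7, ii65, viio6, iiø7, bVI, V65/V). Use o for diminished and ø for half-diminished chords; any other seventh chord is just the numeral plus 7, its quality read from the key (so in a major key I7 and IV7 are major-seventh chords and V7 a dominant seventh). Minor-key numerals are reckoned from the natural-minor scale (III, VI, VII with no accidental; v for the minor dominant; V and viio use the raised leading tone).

iiø7

Stacked in thirds the chord is F#-A-C-E: a half-diminished seventh chord on F#.
F# is scale degree 2 in E minor, and a half-diminished seventh chord on that degree is written iiø7.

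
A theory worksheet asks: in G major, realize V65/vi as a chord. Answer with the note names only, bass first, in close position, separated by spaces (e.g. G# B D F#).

D# F# A B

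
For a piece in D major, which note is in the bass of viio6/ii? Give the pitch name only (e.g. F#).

The applied chord viio6/ii is rooted on D#: D#-F#-A.
The figure 6 means first inversion — the third is in the bass.

F#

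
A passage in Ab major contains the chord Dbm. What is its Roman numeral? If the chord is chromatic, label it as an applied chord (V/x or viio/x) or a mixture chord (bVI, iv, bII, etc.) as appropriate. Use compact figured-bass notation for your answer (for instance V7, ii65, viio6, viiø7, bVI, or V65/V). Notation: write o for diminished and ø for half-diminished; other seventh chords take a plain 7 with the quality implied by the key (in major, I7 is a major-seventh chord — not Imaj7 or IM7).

Stacked in thirds the chord is Db-Fb-Ab: a minor triad on Db.
Db is the fourth degree of Ab major. This is the minor subdominant, borrowed from the parallel minor.

iv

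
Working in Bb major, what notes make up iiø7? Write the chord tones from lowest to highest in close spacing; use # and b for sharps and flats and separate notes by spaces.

C Eb Gb Bb

Scale degree 2 in Bb major is C; here the chord built on it is altered to a half-diminished seventh chord. iiø7 is the half-diminished supertonic seventh, borrowed from the parallel minor.
So the chord is C-Eb-Gb-Bb.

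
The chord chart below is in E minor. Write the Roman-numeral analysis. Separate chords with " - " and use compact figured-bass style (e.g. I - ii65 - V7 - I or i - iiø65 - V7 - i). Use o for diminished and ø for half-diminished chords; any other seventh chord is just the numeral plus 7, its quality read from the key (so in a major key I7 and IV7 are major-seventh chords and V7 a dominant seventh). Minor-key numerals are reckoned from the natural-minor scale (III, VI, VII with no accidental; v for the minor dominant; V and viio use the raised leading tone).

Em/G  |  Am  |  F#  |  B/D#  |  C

Em/G: root E is the tonic; minor triad there is i6.
Am: minor triad on A = scale degree 4 → iv.
F# is the secondary dominant of V (major triad on F#): V/V.
B/D#: major triad on B = scale degree 5 → V6.
C has root C, degree 6 in E minor, so VI.

i6 - iv - V/V - V6 - VI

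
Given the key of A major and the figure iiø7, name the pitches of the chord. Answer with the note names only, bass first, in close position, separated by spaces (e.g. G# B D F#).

iiø7 is the half-diminished supertonic seventh, borrowed from the parallel minor. In A major that root is B.
So the chord is B-D-F-A.

B D F A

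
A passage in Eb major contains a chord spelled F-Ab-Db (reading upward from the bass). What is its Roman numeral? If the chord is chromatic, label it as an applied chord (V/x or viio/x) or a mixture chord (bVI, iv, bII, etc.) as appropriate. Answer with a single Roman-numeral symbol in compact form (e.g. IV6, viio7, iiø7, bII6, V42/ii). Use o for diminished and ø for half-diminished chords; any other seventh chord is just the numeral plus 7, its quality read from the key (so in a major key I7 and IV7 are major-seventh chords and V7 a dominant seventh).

bVII6

Stacked in thirds the chord is Db-F-Ab: a major triad on Db.
Db is the lowered seventh degree of Eb major (diatonic 7 would be D). This is a major triad on the lowered seventh degree (the subtonic), borrowed from the parallel minor.
With F in the bass the chord is in first inversion, so the figured bass is 6.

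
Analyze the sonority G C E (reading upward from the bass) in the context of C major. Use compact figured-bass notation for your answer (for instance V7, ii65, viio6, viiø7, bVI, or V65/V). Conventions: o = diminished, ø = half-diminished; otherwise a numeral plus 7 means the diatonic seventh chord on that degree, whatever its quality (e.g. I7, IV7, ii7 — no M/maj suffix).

I64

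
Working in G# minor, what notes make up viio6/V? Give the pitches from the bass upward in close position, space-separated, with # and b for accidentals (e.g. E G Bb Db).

E# G# C##

The slash marks an applied leading-tone chord: viio of V. In G# minor, V is D#, so the leading tone to it is C##, a half step below.
Building a diminished triad on C## gives C##-E#-G#.
The figured bass 6 indicates first inversion, placing the third (E#) in the bass: E#-G#-C##.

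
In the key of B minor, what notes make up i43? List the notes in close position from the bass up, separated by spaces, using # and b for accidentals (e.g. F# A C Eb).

F# A B D

The numeral's case and figure indicate a minor seventh chord. In B minor its root, the first degree, is B.
That chord is spelled B-D-F#-A.
With the 43 figure the chord is in second inversion; from the bass F# upward in close position it reads F#-A-B-D.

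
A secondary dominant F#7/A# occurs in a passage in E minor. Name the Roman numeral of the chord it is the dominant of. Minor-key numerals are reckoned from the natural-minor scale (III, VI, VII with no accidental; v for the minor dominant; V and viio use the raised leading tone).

The chord is a dominant seventh chord on F#.
A dominant resolves down a perfect fifth: F# → B. In E minor, B is scale degree 5, i.e. V.

V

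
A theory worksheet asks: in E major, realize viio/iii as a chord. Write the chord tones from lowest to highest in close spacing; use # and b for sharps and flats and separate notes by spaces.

F## A# C#

The slash marks an applied leading-tone chord: viio of iii. In E major, iii is G#, so the leading tone to it is F##, a half step below.
Building a diminished triad on F## gives F##-A#-C#.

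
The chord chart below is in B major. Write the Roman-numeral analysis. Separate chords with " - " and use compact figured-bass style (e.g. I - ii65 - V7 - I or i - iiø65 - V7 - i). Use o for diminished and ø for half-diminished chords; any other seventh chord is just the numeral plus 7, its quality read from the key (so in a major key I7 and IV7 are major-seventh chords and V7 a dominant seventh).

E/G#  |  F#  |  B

IV6 - V - I

E/G#: major triad on E = scale degree 4 → IV6.
F#: major triad on F# = scale degree 5 → V.
B: major triad on B = scale degree 1 → I.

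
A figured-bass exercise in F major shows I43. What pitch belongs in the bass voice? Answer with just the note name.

C

I in F major has root F; the chord is F-A-C-E.
The figure 43 means second inversion — the fifth is in the bass.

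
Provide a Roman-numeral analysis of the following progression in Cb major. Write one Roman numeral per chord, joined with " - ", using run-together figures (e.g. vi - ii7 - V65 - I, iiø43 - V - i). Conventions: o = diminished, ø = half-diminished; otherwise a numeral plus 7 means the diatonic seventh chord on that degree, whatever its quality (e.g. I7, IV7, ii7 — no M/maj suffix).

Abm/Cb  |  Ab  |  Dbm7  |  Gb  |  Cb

Abm/Cb has root Ab, degree 6 in Cb major, so vi6.
Ab is the secondary dominant of ii (major triad on Ab): V/ii.
Dbm7: minor seventh chord on Db = scale degree 2 → ii7.
Gb: major triad on Gb = scale degree 5 → V.
Cb: root Cb is the tonic; major triad there is I.

vi6 - V/ii - ii7 - V - I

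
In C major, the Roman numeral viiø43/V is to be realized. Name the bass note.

The applied chord viiø43/V is rooted on F#: F#-A-C-E.
The figure 43 means second inversion — the fifth is in the bass.

C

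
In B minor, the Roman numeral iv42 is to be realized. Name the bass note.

D

iv in B minor has root E; the chord is E-G-B-D.
The figure 42 means third inversion — the seventh is in the bass.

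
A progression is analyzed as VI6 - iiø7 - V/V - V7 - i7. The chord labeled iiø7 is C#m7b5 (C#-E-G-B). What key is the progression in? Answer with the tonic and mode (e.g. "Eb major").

B minor

iiø7 is given as C#-E-G-B — a half-diminished seventh chord with root C#.
Counting down one scale step from C# places the tonic on B; a half-diminished seventh chord on degree 2 is diatonic only in minor.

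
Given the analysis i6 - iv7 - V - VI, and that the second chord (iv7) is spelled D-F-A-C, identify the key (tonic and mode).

The chord Dm7 is a minor seventh chord rooted on D; its label is iv7.
iv7 on D implies D is the subdominant; that puts the tonic at A, and the lowercase numeral fits minor mode.

A minor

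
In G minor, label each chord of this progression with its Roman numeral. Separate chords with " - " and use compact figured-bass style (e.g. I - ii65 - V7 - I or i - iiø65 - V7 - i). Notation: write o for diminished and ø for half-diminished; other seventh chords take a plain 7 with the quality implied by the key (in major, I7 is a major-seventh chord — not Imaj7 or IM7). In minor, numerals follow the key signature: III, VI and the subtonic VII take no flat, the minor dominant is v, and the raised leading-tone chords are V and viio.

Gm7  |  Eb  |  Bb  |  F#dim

Gm7: root G is the tonic; minor seventh chord there is i7.
Eb: root Eb is the submediant; major triad there is VI.
Bb has root Bb, degree 3 in G minor, so III.
F#dim: root F# is the leading tone; diminished triad there is viio.

i7 - VI - III - viio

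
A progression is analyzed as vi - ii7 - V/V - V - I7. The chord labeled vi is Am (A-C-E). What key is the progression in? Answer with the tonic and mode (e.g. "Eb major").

C major

The anchor chord is a minor triad on A, labeled vi.
Counting down 5 scale steps from A places the tonic on C; a minor triad on degree 6 is diatonic only in major.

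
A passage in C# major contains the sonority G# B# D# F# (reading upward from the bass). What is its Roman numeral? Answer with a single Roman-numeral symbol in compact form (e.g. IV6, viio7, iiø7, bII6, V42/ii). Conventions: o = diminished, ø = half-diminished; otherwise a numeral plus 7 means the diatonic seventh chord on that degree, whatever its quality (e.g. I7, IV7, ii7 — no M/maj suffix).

V7

Stacked in thirds the chord is G#-B#-D#-F#: a dominant seventh chord on G#.
In C# major, G# is the dominant; the diatonic dominant seventh chord there is V7.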